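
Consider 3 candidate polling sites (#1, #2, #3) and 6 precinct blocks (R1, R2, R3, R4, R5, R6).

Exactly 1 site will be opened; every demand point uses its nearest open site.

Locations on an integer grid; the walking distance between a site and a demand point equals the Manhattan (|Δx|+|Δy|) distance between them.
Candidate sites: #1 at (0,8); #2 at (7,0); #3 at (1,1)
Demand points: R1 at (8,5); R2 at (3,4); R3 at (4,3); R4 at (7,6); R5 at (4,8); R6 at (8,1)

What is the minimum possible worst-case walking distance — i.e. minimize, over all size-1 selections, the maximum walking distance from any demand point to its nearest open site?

Open {#2}.
  Farthest demand point is R5 at walking distance 11 (to #2); all others are ≤ 11.
With {#3} the worst case is 11.
With {#1} the worst case is 15.
No size-1 selection achieves below 11.

11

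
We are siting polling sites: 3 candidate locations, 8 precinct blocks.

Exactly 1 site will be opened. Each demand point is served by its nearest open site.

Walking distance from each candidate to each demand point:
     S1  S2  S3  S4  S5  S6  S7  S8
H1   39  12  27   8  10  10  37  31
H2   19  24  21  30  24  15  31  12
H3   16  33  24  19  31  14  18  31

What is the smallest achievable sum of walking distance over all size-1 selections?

174

Open {H1}.
  S1→H1 39, S2→H1 12, S3→H1 27, S4→H1 8, S5→H1 10, S6→H1 10, S7→H1 37, S8→H1 31  ⇒ total 174.
Compare {H2}: total 176.
Compare {H3}: total 186.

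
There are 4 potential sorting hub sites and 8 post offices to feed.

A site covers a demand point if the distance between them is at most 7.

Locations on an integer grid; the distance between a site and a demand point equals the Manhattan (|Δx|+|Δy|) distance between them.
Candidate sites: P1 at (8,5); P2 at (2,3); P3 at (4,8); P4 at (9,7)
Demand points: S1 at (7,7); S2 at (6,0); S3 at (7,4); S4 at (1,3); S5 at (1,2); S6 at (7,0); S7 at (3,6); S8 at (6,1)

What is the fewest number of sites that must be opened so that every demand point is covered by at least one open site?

Coverage sets (demand points within 7 of each site):
  P1: {S1, S2, S3, S6, S7, S8}
  P2: {S2, S3, S4, S5, S7, S8}
  P3: {S1, S3, S7}
  P4: {S1, S3, S7}
No single site covers all 8 demand points.
But {P1, P2} covers everything, so the minimum is 2.

2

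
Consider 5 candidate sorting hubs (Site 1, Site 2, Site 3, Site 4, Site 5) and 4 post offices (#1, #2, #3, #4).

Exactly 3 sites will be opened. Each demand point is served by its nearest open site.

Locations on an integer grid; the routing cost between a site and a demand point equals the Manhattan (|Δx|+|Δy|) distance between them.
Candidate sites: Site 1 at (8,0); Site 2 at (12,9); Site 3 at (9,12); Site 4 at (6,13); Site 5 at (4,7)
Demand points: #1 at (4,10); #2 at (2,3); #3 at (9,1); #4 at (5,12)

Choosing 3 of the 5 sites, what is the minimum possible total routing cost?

13

Open {Site 1, Site 4, Site 5}.
  #1→Site 5 3, #2→Site 5 6, #3→Site 1 2, #4→Site 4 2  ⇒ total 13.
Compare {Site 1, Site 3, Site 5}: total 15.
Compare {Site 1, Site 2, Site 5}: total 17.
No size-3 selection does better; minimum is 13.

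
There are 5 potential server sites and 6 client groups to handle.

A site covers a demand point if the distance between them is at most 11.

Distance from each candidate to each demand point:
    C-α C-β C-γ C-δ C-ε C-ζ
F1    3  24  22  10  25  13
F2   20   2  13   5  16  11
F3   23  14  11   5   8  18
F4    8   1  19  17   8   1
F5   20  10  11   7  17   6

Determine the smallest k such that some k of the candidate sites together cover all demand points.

Coverage sets (demand points within 11 of each site):
  F1: {C-α, C-δ}
  F2: {C-β, C-δ, C-ζ}
  F3: {C-γ, C-δ, C-ε}
  F4: {C-α, C-β, C-ε, C-ζ}
  F5: {C-β, C-γ, C-δ, C-ζ}
No single site covers all 6 demand points.
But {F3, F4} covers everything, so the minimum is 2.

2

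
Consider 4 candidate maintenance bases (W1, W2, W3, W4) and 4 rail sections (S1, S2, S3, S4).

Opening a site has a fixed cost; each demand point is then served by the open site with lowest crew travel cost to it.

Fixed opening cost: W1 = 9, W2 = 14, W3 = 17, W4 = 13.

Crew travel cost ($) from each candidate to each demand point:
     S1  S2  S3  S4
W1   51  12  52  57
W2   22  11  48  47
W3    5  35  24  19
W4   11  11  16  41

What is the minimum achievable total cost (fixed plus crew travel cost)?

Open {W3, W4}: assign each demand point to its cheapest open site.
  S1→W3 5, S2→W4 11, S3→W4 16, S4→W3 19
  crew travel cost 51, fixed 30 → total 81.
Compare {W1, W3}: crew travel cost 60 + fixed 26 = 86.
Compare {W2, W3}: crew travel cost 59 + fixed 31 = 90.
Compare {W1, W3, W4}: crew travel cost 51 + fixed 39 = 90.
All other subsets cost ≥ 86. Minimum total cost: 81.

81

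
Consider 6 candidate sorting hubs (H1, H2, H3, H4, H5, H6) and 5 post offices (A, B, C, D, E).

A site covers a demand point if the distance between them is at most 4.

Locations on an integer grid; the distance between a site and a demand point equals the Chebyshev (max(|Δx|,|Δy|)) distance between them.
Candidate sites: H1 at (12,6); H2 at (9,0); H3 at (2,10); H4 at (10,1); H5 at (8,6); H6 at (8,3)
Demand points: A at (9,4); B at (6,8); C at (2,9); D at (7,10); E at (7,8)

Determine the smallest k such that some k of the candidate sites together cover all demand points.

Coverage sets (demand points within 4 of each site):
  H1: {A}
  H2: {A}
  H3: {B, C}
  H4: {A}
  H5: {A, B, D, E}
  H6: {A}
No single site covers all 5 demand points.
But {H3, H5} covers everything, so the minimum is 2.

2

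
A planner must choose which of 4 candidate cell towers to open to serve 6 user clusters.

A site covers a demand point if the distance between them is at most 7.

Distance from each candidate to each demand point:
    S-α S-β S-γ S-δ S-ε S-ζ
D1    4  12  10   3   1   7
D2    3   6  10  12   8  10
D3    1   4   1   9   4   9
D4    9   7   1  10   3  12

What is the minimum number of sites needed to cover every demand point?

2

Coverage sets (demand points within 7 of each site):
  D1: {S-α, S-δ, S-ε, S-ζ}
  D2: {S-α, S-β}
  D3: {S-α, S-β, S-γ, S-ε}
  D4: {S-β, S-γ, S-ε}
No single site covers all 6 demand points.
But {D1, D3} covers everything, so the minimum is 2.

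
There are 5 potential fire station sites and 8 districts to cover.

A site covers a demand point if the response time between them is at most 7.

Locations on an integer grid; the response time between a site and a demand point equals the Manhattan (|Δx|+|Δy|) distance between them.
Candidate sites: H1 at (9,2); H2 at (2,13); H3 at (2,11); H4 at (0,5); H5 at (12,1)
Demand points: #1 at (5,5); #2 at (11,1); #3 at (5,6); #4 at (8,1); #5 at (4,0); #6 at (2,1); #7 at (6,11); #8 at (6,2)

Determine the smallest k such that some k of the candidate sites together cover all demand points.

3

Coverage sets (demand points within 7 of each site):
  H1: {#1, #2, #4, #5, #8}
  H2: {#7}
  H3: {#7}
  H4: {#1, #3, #6}
  H5: {#2, #4, #8}
No 2 sites suffice: every size-2 union leaves at least one demand point uncovered.
But {H1, H2, H4} covers everything, so the minimum is 3.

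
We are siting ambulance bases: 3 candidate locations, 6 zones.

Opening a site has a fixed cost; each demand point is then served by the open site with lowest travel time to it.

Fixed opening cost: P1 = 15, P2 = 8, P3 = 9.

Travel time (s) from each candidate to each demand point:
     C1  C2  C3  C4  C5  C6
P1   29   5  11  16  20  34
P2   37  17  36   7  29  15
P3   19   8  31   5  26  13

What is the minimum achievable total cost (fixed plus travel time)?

97

Open {P1, P3}: assign each demand point to its cheapest open site.
  C1→P3 19, C2→P1 5, C3→P1 11, C4→P3 5, C5→P1 20, C6→P3 13
  travel time 73, fixed 24 → total 97.
Compare {P1, P2, P3}: travel time 73 + fixed 32 = 105.
Compare {P1, P2}: travel time 87 + fixed 23 = 110.
Compare {P3}: travel time 102 + fixed 9 = 111.
All other subsets cost ≥ 105. Minimum total cost: 97.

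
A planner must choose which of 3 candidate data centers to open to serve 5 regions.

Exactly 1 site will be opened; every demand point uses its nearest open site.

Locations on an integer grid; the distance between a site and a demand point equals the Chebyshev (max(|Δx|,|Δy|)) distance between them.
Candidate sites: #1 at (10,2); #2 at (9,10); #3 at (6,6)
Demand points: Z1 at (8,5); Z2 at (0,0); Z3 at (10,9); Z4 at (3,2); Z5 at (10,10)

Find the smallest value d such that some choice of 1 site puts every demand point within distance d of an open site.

Open {#3}.
  Farthest demand point is Z2 at distance 6 (to #3); all others are ≤ 6.
With {#1} the worst case is 10.
With {#2} the worst case is 10.
No size-1 selection achieves below 6.

6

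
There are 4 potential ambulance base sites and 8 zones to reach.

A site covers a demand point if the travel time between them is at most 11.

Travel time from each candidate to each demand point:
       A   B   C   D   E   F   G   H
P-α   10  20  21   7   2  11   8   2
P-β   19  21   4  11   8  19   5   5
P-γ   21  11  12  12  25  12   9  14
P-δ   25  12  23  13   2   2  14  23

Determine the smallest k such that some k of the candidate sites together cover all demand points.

3

Coverage sets (demand points within 11 of each site):
  P-α: {A, D, E, F, G, H}
  P-β: {C, D, E, G, H}
  P-γ: {B, G}
  P-δ: {E, F}
No 2 sites suffice: every size-2 union leaves at least one demand point uncovered.
But {P-α, P-β, P-γ} covers everything, so the minimum is 3.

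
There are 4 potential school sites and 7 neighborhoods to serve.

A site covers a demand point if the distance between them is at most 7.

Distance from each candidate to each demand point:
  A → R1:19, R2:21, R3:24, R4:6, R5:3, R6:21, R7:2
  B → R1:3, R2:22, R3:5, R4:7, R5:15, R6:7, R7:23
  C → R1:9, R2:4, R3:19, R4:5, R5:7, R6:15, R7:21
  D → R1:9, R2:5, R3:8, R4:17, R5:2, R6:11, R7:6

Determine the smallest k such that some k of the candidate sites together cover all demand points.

Coverage sets (demand points within 7 of each site):
  A: {R4, R5, R7}
  B: {R1, R3, R4, R6}
  C: {R2, R4, R5}
  D: {R2, R5, R7}
No single site covers all 7 demand points.
But {B, D} covers everything, so the minimum is 2.

2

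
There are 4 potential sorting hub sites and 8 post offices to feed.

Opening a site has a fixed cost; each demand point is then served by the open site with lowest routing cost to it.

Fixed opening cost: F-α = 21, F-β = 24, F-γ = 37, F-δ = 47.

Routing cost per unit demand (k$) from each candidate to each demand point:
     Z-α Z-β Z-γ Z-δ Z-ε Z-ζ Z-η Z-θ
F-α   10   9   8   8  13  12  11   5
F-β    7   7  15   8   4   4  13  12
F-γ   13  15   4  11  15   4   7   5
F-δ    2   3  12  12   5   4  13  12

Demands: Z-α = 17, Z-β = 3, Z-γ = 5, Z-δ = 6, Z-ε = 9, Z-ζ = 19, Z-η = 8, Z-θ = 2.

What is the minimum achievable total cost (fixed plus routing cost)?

397

Open {F-β, F-γ, F-δ}: assign each demand point to its cheapest open site.
  Z-α→F-δ 17×2=34, Z-β→F-δ 3×3=9, Z-γ→F-γ 5×4=20, Z-δ→F-β 6×8=48, Z-ε→F-β 9×4=36, Z-ζ→F-β 19×4=76, Z-η→F-γ 8×7=56, Z-θ→F-γ 2×5=10
  routing cost 289, fixed 108 → total 397.
Compare {F-γ, F-δ}: routing cost 316 + fixed 84 = 400.
Compare {F-α, F-γ, F-δ}: routing cost 298 + fixed 105 = 403.
Compare {F-α, F-δ}: routing cost 350 + fixed 68 = 418.
All other subsets cost ≥ 400. Minimum total cost: 397.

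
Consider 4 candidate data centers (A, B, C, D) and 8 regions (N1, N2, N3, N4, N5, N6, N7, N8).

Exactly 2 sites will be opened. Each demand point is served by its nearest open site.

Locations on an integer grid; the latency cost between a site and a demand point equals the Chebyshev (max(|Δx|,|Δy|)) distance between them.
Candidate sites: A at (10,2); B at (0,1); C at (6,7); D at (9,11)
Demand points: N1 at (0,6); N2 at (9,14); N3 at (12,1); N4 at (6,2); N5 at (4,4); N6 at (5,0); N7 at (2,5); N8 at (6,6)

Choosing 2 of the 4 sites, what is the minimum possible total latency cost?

Open {A, C}.
  N1→C 6, N2→C 7, N3→A 2, N4→A 4, N5→C 3, N6→A 5, N7→C 4, N8→C 1  ⇒ total 32.
Compare {C, D}: total 35.
Compare {B, C}: total 36.
No size-2 selection does better; minimum is 32.

32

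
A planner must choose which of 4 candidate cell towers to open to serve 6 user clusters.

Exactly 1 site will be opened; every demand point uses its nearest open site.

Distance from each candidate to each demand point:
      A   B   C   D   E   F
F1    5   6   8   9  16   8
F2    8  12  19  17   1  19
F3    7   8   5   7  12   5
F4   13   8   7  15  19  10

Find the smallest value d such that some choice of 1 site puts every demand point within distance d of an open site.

12

Open {F3}.
  Farthest demand point is E at distance 12 (to F3); all others are ≤ 12.
With {F1} the worst case is 16.
With {F2} the worst case is 19.
No size-1 selection achieves below 12.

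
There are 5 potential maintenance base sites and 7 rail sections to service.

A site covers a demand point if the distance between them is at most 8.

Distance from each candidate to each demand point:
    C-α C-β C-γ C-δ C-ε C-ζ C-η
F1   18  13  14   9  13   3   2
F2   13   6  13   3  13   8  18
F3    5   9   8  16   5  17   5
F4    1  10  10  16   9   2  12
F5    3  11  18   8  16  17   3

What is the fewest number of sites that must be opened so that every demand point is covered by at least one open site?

2

Coverage sets (demand points within 8 of each site):
  F1: {C-ζ, C-η}
  F2: {C-β, C-δ, C-ζ}
  F3: {C-α, C-γ, C-ε, C-η}
  F4: {C-α, C-ζ}
  F5: {C-α, C-δ, C-η}
No single site covers all 7 demand points.
But {F2, F3} covers everything, so the minimum is 2.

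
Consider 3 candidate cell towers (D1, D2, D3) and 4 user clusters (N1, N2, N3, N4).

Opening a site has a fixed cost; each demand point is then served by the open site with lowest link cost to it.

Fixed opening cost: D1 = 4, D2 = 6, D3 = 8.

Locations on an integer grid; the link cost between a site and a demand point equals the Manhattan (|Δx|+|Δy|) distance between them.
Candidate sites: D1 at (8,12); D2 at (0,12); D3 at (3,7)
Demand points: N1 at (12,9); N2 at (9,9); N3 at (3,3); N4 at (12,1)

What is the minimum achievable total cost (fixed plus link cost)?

Open {D1, D3}: assign each demand point to its cheapest open site.
  N1→D1 7, N2→D1 4, N3→D3 4, N4→D1 15
  link cost 30, fixed 12 → total 42.
Compare {D1}: link cost 40 + fixed 4 = 44.
Compare {D3}: link cost 38 + fixed 8 = 46.
Compare {D1, D2}: link cost 38 + fixed 10 = 48.
All other subsets cost ≥ 44. Minimum total cost: 42.

42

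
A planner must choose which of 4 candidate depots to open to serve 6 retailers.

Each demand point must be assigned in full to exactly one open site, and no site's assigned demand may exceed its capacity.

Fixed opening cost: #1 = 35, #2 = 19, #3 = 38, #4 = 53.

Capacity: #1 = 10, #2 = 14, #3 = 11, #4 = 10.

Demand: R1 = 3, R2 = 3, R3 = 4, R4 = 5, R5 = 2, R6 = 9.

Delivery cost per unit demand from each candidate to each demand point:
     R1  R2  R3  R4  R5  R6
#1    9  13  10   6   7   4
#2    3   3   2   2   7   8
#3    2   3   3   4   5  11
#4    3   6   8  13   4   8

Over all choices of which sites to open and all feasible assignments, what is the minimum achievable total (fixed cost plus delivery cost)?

Open {#1, #2, #3}; cheapest assignment that respects the capacities:
  #1 (cap 10, load 9): R6 — cost 9×4 = 36
  #2 (cap 14, load 12): R2, R3, R4 — cost 3×3 + 4×2 + 5×2 = 27
  #3 (cap 11, load 5): R1, R5 — cost 3×2 + 2×5 = 16
  Shipping 79, fixed 92 → total 171.
  Any other capacity-feasible assignment to {#1, #2, #3} ships for at least 79.
Compare {#1, #2, #4}: its best feasible assignment gives total 187.
Compare {#1, #2, #3, #4}: its best feasible assignment gives total 222.
Every other set of open sites that can feasibly serve all demand totals ≥ 187 even under its best assignment. Minimum: 171.

171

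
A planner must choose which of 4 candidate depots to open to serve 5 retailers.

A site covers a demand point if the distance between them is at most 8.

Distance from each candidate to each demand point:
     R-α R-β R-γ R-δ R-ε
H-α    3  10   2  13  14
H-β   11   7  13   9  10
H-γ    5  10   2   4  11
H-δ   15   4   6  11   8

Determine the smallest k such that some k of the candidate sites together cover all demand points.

2

Coverage sets (demand points within 8 of each site):
  H-α: {R-α, R-γ}
  H-β: {R-β}
  H-γ: {R-α, R-γ, R-δ}
  H-δ: {R-β, R-γ, R-ε}
No single site covers all 5 demand points.
But {H-γ, H-δ} covers everything, so the minimum is 2.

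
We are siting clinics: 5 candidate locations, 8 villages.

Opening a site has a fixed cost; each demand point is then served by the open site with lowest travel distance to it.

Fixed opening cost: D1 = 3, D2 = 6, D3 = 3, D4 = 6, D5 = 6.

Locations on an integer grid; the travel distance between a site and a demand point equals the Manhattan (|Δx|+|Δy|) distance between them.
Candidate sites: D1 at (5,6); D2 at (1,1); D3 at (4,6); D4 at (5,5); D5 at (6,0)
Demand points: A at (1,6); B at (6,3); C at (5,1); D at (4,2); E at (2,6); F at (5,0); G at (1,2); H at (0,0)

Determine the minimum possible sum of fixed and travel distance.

33

Open {D2, D3, D5}: assign each demand point to its cheapest open site.
  A→D3 3, B→D5 3, C→D5 2, D→D2 4, E→D3 2, F→D5 1, G→D2 1, H→D2 2
  travel distance 18, fixed 15 → total 33.
Compare {D2, D3}: travel distance 26 + fixed 9 = 35.
Compare {D1, D2, D5}: travel distance 20 + fixed 15 = 35.
Compare {D1, D2}: travel distance 27 + fixed 9 = 36.
All other subsets cost ≥ 35. Minimum total cost: 33.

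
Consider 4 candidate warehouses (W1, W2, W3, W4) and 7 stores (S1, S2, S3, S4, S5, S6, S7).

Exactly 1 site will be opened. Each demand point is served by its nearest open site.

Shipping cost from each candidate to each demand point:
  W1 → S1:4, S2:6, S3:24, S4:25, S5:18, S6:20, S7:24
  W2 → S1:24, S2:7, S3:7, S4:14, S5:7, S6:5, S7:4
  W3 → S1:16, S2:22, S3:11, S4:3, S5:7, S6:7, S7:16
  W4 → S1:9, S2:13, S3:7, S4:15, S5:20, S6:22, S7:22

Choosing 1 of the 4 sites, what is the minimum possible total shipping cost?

68

Open {W2}.
  S1→W2 24, S2→W2 7, S3→W2 7, S4→W2 14, S5→W2 7, S6→W2 5, S7→W2 4  ⇒ total 68.
Compare {W3}: total 82.
Compare {W4}: total 108.
No size-1 selection does better; minimum is 68.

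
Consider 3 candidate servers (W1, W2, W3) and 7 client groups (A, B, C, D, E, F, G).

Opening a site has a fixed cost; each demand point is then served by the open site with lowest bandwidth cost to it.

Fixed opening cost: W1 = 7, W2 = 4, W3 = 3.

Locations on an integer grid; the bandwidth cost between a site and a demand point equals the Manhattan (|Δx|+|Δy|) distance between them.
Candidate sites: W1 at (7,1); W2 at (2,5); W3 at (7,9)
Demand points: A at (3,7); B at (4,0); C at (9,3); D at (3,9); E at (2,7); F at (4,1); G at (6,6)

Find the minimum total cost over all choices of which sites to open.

Open {W1, W2}: assign each demand point to its cheapest open site.
  A→W2 3, B→W1 4, C→W1 4, D→W2 5, E→W2 2, F→W1 3, G→W2 5
  bandwidth cost 26, fixed 11 → total 37.
Compare {W1, W2, W3}: bandwidth cost 24 + fixed 14 = 38.
Compare {W2}: bandwidth cost 37 + fixed 4 = 41.
Compare {W2, W3}: bandwidth cost 34 + fixed 7 = 41.
All other subsets cost ≥ 38. Minimum total cost: 37.

37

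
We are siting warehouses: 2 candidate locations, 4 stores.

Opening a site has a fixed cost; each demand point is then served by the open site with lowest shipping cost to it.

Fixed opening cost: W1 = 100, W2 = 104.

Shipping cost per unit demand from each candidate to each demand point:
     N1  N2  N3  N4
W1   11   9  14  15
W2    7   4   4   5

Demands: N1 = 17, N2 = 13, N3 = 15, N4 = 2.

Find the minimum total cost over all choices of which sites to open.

Open {W2}: assign each demand point to its cheapest open site.
  N1→W2 17×7=119, N2→W2 13×4=52, N3→W2 15×4=60, N4→W2 2×5=10
  shipping cost 241, fixed 104 → total 345.
Compare {W1, W2}: shipping cost 241 + fixed 204 = 445.
Compare {W1}: shipping cost 544 + fixed 100 = 644.

345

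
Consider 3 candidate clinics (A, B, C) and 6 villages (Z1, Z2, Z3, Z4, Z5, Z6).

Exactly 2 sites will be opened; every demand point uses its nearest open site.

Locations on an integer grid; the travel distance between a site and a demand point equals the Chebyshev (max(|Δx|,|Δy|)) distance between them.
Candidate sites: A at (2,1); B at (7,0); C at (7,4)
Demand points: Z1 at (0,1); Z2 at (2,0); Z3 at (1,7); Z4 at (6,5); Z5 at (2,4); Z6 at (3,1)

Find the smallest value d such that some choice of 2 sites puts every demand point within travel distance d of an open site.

6

Open {A, B}.
  Farthest demand point is Z3 at travel distance 6 (to A); all others are ≤ 6.
With {A, C} the worst case is 6.
With {B, C} the worst case is 7.
No size-2 selection achieves below 6.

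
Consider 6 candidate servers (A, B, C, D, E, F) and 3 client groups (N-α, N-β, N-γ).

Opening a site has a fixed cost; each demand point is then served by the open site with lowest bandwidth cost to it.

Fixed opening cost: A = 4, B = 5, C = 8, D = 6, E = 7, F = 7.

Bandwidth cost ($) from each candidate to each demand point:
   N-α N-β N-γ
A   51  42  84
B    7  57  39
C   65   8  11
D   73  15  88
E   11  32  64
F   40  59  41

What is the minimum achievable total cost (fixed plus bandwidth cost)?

Open {B, C}: assign each demand point to its cheapest open site.
  N-α→B 7, N-β→C 8, N-γ→C 11
  bandwidth cost 26, fixed 13 → total 39.
Compare {A, B, C}: bandwidth cost 26 + fixed 17 = 43.
Compare {C, E}: bandwidth cost 30 + fixed 15 = 45.
Compare {B, C, D}: bandwidth cost 26 + fixed 19 = 45.
All other subsets cost ≥ 43. Minimum total cost: 39.

39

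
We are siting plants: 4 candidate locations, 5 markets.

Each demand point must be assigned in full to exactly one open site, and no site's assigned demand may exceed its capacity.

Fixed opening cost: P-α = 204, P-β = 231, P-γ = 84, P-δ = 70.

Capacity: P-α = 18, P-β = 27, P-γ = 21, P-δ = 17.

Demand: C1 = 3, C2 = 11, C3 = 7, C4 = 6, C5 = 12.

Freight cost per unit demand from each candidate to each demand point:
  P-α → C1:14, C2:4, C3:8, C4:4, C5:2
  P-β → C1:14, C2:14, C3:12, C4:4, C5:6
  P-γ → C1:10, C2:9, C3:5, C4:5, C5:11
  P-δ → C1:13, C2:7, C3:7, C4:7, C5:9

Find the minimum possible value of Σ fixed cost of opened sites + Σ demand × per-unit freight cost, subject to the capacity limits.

500

Open {P-α, P-γ}; cheapest assignment that respects the capacities:
  P-α (cap 18, load 18): C4, C5 — cost 6×4 + 12×2 = 48
  P-γ (cap 21, load 21): C1, C2, C3 — cost 3×10 + 11×9 + 7×5 = 164
  Shipping 212, fixed 288 → total 500.
  Any other capacity-feasible assignment to {P-α, P-γ} ships for at least 212.
Compare {P-α, P-γ, P-δ}: its best feasible assignment gives total 548.
Compare {P-β, P-γ}: its best feasible assignment gives total 575.
Every other set of open sites that can feasibly serve all demand totals ≥ 548 even under its best assignment. Minimum: 500.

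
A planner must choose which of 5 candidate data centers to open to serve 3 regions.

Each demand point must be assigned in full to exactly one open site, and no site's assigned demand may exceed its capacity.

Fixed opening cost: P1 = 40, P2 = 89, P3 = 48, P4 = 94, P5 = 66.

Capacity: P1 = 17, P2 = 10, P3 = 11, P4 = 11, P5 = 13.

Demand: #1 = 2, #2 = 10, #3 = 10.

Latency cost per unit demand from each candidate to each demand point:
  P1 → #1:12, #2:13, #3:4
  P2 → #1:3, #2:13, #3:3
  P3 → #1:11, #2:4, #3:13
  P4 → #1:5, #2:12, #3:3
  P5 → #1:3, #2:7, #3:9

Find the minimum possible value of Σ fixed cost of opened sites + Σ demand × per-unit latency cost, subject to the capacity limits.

192

Open {P1, P3}; cheapest assignment that respects the capacities:
  P1 (cap 17, load 12): #1, #3 — cost 2×12 + 10×4 = 64
  P3 (cap 11, load 10): #2 — cost 10×4 = 40
  Shipping 104, fixed 88 → total 192.
  Any other capacity-feasible assignment to {P1, P3} ships for at least 104.
Compare {P1, P5}: its best feasible assignment gives total 222.
Compare {P1, P3, P5}: its best feasible assignment gives total 240.
Every other set of open sites that can feasibly serve all demand totals ≥ 222 even under its best assignment. Minimum: 192.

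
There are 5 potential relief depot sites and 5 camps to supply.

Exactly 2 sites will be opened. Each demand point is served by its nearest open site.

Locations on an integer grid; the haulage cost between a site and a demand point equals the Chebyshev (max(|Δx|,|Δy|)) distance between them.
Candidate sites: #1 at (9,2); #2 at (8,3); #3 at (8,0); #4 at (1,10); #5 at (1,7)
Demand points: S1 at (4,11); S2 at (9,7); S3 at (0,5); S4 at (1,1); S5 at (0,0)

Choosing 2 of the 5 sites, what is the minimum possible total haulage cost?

23

Open {#2, #5}.
  S1→#5 4, S2→#2 4, S3→#5 2, S4→#5 6, S5→#5 7  ⇒ total 23.
Compare {#1, #5}: total 24.
Compare {#3, #5}: total 26.
No size-2 selection does better; minimum is 23.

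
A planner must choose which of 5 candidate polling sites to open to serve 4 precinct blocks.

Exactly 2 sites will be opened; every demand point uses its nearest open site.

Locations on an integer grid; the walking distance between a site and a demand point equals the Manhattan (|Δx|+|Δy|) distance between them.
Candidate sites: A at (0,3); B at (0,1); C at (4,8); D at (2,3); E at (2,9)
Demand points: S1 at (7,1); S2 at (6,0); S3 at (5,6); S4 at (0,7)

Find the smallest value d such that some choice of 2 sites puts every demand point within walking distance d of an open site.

Open {A, D}.
  Farthest demand point is S1 at walking distance 7 (to D); all others are ≤ 7.
With {B, C} the worst case is 7.
With {B, D} the worst case is 7.
No size-2 selection achieves below 7.

7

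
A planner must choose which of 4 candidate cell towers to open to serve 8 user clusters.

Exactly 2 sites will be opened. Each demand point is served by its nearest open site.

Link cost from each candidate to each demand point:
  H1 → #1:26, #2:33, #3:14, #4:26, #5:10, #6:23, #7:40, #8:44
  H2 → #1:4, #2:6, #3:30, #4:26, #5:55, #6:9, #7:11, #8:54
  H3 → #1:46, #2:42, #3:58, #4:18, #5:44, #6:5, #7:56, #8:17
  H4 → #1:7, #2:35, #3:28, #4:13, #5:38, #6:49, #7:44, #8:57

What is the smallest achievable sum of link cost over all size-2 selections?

124

Open {H1, H2}.
  #1→H2 4, #2→H2 6, #3→H1 14, #4→H1 26, #5→H1 10, #6→H2 9, #7→H2 11, #8→H1 44  ⇒ total 124.
Compare {H2, H3}: total 135.
Compare {H1, H3}: total 163.
No size-2 selection does better; minimum is 124.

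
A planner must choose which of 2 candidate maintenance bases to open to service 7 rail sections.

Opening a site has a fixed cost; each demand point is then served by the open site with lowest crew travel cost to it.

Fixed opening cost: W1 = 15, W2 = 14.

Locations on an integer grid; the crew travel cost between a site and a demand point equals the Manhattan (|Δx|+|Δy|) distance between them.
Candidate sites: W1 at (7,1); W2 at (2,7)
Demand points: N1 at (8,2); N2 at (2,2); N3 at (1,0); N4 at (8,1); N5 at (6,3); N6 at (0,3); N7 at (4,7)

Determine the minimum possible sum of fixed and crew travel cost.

Open {W1}: assign each demand point to its cheapest open site.
  N1→W1 2, N2→W1 6, N3→W1 7, N4→W1 1, N5→W1 3, N6→W1 9, N7→W1 9
  crew travel cost 37, fixed 15 → total 52.
Compare {W1, W2}: crew travel cost 26 + fixed 29 = 55.
Compare {W2}: crew travel cost 52 + fixed 14 = 66.

52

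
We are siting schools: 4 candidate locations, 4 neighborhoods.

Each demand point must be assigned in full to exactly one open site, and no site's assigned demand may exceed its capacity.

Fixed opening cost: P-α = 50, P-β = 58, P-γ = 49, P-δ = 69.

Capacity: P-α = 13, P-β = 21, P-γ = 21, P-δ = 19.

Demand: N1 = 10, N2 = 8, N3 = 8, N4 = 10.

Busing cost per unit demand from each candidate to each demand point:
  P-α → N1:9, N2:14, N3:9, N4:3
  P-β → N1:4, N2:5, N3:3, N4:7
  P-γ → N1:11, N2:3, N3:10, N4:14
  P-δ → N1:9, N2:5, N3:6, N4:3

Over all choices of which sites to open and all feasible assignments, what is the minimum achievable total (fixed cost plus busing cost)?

Open {P-β, P-δ}; cheapest assignment that respects the capacities:
  P-β (cap 21, load 18): N1, N3 — cost 10×4 + 8×3 = 64
  P-δ (cap 19, load 18): N2, N4 — cost 8×5 + 10×3 = 70
  Shipping 134, fixed 127 → total 261.
  Any other capacity-feasible assignment to {P-β, P-δ} ships for at least 134.
Compare {P-α, P-β, P-γ}: its best feasible assignment gives total 275.
Compare {P-β, P-γ, P-δ}: its best feasible assignment gives total 294.
Every other set of open sites that can feasibly serve all demand totals ≥ 275 even under its best assignment. Minimum: 261.

261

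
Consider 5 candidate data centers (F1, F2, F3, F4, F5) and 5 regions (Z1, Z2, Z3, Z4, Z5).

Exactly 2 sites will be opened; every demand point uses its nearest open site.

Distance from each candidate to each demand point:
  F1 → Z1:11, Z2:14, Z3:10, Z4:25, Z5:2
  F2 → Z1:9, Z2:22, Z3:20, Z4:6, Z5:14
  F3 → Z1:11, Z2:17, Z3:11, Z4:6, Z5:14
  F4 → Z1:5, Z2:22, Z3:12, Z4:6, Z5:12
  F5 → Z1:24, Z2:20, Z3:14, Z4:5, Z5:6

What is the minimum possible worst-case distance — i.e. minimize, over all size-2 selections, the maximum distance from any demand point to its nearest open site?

Open {F1, F2}.
  Farthest demand point is Z2 at distance 14 (to F1); all others are ≤ 14.
With {F1, F3} the worst case is 14.
With {F1, F4} the worst case is 14.
No size-2 selection achieves below 14.

14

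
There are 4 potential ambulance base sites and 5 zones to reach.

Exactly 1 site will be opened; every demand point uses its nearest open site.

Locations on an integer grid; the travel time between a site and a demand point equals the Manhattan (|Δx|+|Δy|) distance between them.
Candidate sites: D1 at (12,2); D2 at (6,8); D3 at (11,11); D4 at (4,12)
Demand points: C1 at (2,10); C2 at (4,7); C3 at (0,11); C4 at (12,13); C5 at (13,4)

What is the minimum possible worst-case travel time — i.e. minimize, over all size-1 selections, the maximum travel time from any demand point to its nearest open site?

Open {D2}.
  Farthest demand point is C4 at travel time 11 (to D2); all others are ≤ 11.
With {D3} the worst case is 11.
With {D4} the worst case is 17.
No size-1 selection achieves below 11.

11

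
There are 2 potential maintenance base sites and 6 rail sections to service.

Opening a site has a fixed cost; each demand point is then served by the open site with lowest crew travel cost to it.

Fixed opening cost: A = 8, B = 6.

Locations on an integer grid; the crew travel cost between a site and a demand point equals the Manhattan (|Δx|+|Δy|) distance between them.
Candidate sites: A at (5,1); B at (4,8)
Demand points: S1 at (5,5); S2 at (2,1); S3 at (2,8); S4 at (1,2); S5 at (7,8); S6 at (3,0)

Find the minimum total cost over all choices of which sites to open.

Open {A, B}: assign each demand point to its cheapest open site.
  S1→A 4, S2→A 3, S3→B 2, S4→A 5, S5→B 3, S6→A 3
  crew travel cost 20, fixed 14 → total 34.
Compare {A}: crew travel cost 34 + fixed 8 = 42.
Compare {B}: crew travel cost 36 + fixed 6 = 42.

34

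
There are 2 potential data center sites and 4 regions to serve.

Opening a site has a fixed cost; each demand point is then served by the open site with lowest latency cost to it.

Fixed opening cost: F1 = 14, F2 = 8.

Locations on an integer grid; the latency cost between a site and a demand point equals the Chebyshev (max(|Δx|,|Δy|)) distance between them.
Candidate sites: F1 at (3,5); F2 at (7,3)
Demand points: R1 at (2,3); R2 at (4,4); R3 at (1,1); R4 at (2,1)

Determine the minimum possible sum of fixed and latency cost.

Open {F1}: assign each demand point to its cheapest open site.
  R1→F1 2, R2→F1 1, R3→F1 4, R4→F1 4
  latency cost 11, fixed 14 → total 25.
Compare {F2}: latency cost 19 + fixed 8 = 27.
Compare {F1, F2}: latency cost 11 + fixed 22 = 33.

25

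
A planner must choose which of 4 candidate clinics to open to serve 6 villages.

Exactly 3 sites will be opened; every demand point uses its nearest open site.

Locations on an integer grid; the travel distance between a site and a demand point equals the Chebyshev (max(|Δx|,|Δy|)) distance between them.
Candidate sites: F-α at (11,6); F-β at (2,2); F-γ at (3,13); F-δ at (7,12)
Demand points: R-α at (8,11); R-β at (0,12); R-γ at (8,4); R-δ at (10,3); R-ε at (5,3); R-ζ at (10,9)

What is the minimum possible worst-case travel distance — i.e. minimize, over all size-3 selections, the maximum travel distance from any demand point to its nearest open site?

5

Open {F-α, F-β, F-γ}.
  Farthest demand point is R-α at travel distance 5 (to F-α); all others are ≤ 5.
With {F-α, F-γ, F-δ} the worst case is 6.
With {F-α, F-β, F-δ} the worst case is 7.
No size-3 selection achieves below 5.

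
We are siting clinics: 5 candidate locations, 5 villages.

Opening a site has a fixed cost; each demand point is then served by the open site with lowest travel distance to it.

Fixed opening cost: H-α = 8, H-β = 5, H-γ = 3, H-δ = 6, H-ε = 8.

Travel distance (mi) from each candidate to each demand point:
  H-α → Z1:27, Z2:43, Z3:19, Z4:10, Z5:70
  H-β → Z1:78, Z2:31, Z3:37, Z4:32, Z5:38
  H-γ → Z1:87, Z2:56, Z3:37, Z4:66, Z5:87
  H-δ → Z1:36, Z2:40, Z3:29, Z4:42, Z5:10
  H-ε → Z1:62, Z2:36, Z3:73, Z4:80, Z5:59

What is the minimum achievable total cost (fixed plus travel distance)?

Open {H-α, H-β, H-δ}: assign each demand point to its cheapest open site.
  Z1→H-α 27, Z2→H-β 31, Z3→H-α 19, Z4→H-α 10, Z5→H-δ 10
  travel distance 97, fixed 19 → total 116.
Compare {H-α, H-β, H-γ, H-δ}: travel distance 97 + fixed 22 = 119.
Compare {H-α, H-δ}: travel distance 106 + fixed 14 = 120.
Compare {H-α, H-γ, H-δ}: travel distance 106 + fixed 17 = 123.
All other subsets cost ≥ 119. Minimum total cost: 116.

116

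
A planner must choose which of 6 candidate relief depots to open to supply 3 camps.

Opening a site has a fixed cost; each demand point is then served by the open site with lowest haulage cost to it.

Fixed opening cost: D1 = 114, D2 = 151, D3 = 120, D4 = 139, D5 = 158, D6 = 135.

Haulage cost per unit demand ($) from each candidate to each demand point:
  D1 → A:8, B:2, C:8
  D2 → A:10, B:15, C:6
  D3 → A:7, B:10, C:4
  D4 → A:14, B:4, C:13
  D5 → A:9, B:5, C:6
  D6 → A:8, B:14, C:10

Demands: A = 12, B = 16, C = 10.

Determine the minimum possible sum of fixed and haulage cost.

Open {D1}: assign each demand point to its cheapest open site.
  A→D1 12×8=96, B→D1 16×2=32, C→D1 10×8=80
  haulage cost 208, fixed 114 → total 322.
Compare {D1, D3}: haulage cost 156 + fixed 234 = 390.
Compare {D3}: haulage cost 284 + fixed 120 = 404.
Compare {D5}: haulage cost 248 + fixed 158 = 406.
All other subsets cost ≥ 390. Minimum total cost: 322.

322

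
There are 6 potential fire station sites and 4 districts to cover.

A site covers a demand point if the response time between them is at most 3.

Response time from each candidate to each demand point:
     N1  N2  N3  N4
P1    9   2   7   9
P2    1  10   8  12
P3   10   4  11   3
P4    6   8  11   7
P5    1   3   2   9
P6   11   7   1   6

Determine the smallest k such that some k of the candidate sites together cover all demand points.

2

Coverage sets (demand points within 3 of each site):
  P1: {N2}
  P2: {N1}
  P3: {N4}
  P4: {}
  P5: {N1, N2, N3}
  P6: {N3}
No single site covers all 4 demand points.
But {P3, P5} covers everything, so the minimum is 2.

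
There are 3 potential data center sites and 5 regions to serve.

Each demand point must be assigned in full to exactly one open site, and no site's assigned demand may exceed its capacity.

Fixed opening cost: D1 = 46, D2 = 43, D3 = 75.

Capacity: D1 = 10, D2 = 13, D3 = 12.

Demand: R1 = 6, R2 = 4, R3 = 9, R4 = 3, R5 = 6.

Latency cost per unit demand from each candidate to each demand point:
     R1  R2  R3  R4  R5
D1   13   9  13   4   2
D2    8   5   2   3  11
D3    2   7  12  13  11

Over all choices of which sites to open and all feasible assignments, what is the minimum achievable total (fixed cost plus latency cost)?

238

Open {D1, D2, D3}; cheapest assignment that respects the capacities:
  D1 (cap 10, load 9): R4, R5 — cost 3×4 + 6×2 = 24
  D2 (cap 13, load 13): R2, R3 — cost 4×5 + 9×2 = 38
  D3 (cap 12, load 6): R1 — cost 6×2 = 12
  Shipping 74, fixed 164 → total 238.
  Any other capacity-feasible assignment to {D1, D2, D3} ships for at least 74.
Total demand is 28 and no other set of sites has combined capacity ≥ 28, so {D1, D2, D3} is the only feasible choice of open sites. Minimum: 238.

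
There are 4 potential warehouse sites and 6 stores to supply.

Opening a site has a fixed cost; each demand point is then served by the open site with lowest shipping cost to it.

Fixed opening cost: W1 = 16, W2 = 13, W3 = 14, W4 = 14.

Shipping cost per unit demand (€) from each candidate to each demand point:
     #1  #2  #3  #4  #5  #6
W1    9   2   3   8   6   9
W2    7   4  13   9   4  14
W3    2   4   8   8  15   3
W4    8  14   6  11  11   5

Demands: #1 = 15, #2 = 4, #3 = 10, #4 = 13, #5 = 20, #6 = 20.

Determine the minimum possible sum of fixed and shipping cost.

Open {W1, W2, W3}: assign each demand point to its cheapest open site.
  #1→W3 15×2=30, #2→W1 4×2=8, #3→W1 10×3=30, #4→W1 13×8=104, #5→W2 20×4=80, #6→W3 20×3=60
  shipping cost 312, fixed 43 → total 355.
Compare {W1, W2, W3, W4}: shipping cost 312 + fixed 57 = 369.
Compare {W1, W3}: shipping cost 352 + fixed 30 = 382.
Compare {W2, W3, W4}: shipping cost 350 + fixed 41 = 391.
All other subsets cost ≥ 369. Minimum total cost: 355.

355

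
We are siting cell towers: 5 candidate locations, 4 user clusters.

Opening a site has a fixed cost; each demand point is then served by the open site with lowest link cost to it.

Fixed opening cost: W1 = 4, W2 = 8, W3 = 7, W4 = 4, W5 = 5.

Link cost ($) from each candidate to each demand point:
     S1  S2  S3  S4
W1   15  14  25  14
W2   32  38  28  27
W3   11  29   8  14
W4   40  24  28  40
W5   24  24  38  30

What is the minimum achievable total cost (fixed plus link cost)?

Open {W1, W3}: assign each demand point to its cheapest open site.
  S1→W3 11, S2→W1 14, S3→W3 8, S4→W1 14
  link cost 47, fixed 11 → total 58.
Compare {W1, W3, W4}: link cost 47 + fixed 15 = 62.
Compare {W1, W3, W5}: link cost 47 + fixed 16 = 63.
Compare {W1, W2, W3}: link cost 47 + fixed 19 = 66.
All other subsets cost ≥ 62. Minimum total cost: 58.

58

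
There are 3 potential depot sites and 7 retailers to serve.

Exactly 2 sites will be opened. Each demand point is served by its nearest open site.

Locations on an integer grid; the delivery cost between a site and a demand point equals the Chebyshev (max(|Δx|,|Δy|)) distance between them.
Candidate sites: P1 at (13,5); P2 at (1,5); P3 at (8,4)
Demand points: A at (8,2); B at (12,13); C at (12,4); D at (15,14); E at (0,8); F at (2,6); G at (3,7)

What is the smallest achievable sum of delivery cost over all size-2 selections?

Open {P1, P2}.
  A→P1 5, B→P1 8, C→P1 1, D→P1 9, E→P2 3, F→P2 1, G→P2 2  ⇒ total 29.
Compare {P2, P3}: total 31.
Compare {P1, P3}: total 39.

29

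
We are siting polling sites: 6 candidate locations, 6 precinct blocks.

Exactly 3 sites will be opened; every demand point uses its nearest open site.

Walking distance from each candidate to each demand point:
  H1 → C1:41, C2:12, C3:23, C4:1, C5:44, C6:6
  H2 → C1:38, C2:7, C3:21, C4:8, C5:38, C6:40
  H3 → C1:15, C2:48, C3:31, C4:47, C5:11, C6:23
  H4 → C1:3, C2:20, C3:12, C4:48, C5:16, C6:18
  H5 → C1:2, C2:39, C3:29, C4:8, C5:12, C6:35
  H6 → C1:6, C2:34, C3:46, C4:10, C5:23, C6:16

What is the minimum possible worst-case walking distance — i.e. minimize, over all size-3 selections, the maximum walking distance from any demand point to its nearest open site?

Open {H1, H3, H4}.
  Farthest demand point is C2 at walking distance 12 (to H1); all others are ≤ 12.
With {H1, H4, H5} the worst case is 12.
With {H1, H2, H4} the worst case is 16.
No size-3 selection achieves below 12.

12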